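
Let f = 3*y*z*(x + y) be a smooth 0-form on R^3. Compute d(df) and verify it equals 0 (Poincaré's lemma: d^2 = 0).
d(df) = 0

Step 1: df = sum_i (∂f/∂x_i) dx_i = (3*y*z) dx + (3*z*(x + 2*y)) dy + (3*y*(x + y)) dz.
Step 2: Apply d again. Using the 1-form formula, the coefficient of dx ∧ dy in d(df) is ∂^2 f/∂x ∂y - ∂^2 f/∂y ∂x = (3*z) - (3*z) = 0 (equality of mixed partials for smooth f).
Similarly for dx ∧ dz and dy ∧ dz — all coefficients vanish. So d(df) = 0.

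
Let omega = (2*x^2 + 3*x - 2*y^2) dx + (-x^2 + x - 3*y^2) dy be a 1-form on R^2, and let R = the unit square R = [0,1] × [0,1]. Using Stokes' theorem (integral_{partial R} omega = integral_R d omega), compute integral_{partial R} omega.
integral_(partial R) omega = 2

Stokes: integral_partial_R omega = integral_R d omega with d omega = (∂Q/∂x - ∂P/∂y) dx ∧ dy.
  ∂Q/∂x = 1 - 2*x
  ∂P/∂y = -4*y
  integrand = ∂Q/∂x - ∂P/∂y = -2*x + 4*y + 1.
Integrating over R: integral_0^1 integral_0^1 (-2*x + 4*y + 1) dx dy = 2.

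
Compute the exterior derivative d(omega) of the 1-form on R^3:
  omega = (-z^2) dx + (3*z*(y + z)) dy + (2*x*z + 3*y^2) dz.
d(omega) = (4*z) dx ∧ dz + (3*y - 6*z) dy ∧ dz

For a 1-form omega = sum_i f_i dx_i, the exterior derivative is
  d(omega) = sum_{i < j} (∂f_j/∂x_i - ∂f_i/∂x_j) dx_i ∧ dx_j.
  coefficient of dx ∧ dz: ∂f_3/∂x - ∂f_1/∂z = ∂(2*x*z + 3*y^2)/∂x - ∂(-z^2)/∂z = 4*z
  coefficient of dy ∧ dz: ∂f_3/∂y - ∂f_2/∂z = ∂(2*x*z + 3*y^2)/∂y - ∂(3*z*(y + z))/∂z = 3*y - 6*z
Assembling: d(omega) = (4*z) dx ∧ dz + (3*y - 6*z) dy ∧ dz.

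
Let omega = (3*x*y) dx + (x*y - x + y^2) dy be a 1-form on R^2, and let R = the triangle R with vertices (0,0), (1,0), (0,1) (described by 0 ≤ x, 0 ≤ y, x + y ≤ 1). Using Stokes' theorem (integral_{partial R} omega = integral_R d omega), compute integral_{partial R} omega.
integral_(partial R) omega = -5/6

Stokes: integral_partial_R omega = integral_R d omega with d omega = (∂Q/∂x - ∂P/∂y) dx ∧ dy.
  ∂Q/∂x = y - 1
  ∂P/∂y = 3*x
  integrand = ∂Q/∂x - ∂P/∂y = -3*x + y - 1.
Integrating over R: integral_0^1 integral_0^{1-x} (-3*x + y - 1) dy dx = -5/6.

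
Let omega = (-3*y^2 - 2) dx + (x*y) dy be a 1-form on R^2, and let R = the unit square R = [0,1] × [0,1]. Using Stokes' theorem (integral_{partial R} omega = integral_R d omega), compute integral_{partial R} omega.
integral_(partial R) omega = 7/2

Stokes: integral_partial_R omega = integral_R d omega with d omega = (∂Q/∂x - ∂P/∂y) dx ∧ dy.
  ∂Q/∂x = y
  ∂P/∂y = -6*y
  integrand = ∂Q/∂x - ∂P/∂y = 7*y.
Integrating over R: integral_0^1 integral_0^1 (7*y) dx dy = 7/2.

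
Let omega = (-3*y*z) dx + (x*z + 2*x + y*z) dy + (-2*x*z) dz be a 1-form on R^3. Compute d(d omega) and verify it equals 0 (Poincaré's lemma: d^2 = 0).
d(d omega) = 0

Step 1: d omega = sum_{i<j} (∂f_j/∂x_i - ∂f_i/∂x_j) dx_i ∧ dx_j:
  coeff of dx ∧ dy: 4*z + 2
  coeff of dx ∧ dz: 3*y - 2*z
  coeff of dy ∧ dz: -x - y
Step 2: Apply d again to each 2-form coefficient. The only possible 3-form in R^3 is dx ∧ dy ∧ dz, with coefficient
  ∂(coeff of dy∧dz)/∂x - ∂(coeff of dx∧dz)/∂y + ∂(coeff of dx∧dy)/∂z
  = ∂/∂x (-x - y) - ∂/∂y (3*y - 2*z) + ∂/∂z (4*z + 2).
Each of these terms simplifies to sums of mixed partials that cancel in pairs. The result is 0 (by equality of mixed partials for smooth functions — Schwarz / Clairaut).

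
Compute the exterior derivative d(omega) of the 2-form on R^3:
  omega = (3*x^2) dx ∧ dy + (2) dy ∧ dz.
d(omega) = 0

For a 2-form omega = sum_{i<j} g_{ij} dx_i ∧ dx_j, the exterior derivative is
  d(omega) = sum_{i<j} d(g_{ij}) ∧ dx_i ∧ dx_j = sum_{i<j, k} (∂g_{ij}/∂x_k) dx_k ∧ dx_i ∧ dx_j.
Expand each term, using dx_k ∧ dx_i ∧ dx_j = sgn(permutation) dx_{(a)} ∧ dx_{(b)} ∧ dx_{(c)} with (a < b < c) sorted:

Collecting like 3-forms: d(omega) = 0.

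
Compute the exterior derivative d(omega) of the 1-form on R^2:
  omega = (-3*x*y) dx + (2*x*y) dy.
d(omega) = (3*x + 2*y) dx ∧ dy

For a 1-form omega = sum_i f_i dx_i, the exterior derivative is
  d(omega) = sum_{i < j} (∂f_j/∂x_i - ∂f_i/∂x_j) dx_i ∧ dx_j.
  coefficient of dx ∧ dy: ∂f_2/∂x - ∂f_1/∂y = ∂(2*x*y)/∂x - ∂(-3*x*y)/∂y = 3*x + 2*y
Assembling: d(omega) = (3*x + 2*y) dx ∧ dy.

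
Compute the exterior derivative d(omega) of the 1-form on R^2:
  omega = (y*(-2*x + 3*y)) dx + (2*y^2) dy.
d(omega) = (2*x - 6*y) dx ∧ dy

For a 1-form omega = sum_i f_i dx_i, the exterior derivative is
  d(omega) = sum_{i < j} (∂f_j/∂x_i - ∂f_i/∂x_j) dx_i ∧ dx_j.
  coefficient of dx ∧ dy: ∂f_2/∂x - ∂f_1/∂y = ∂(2*y^2)/∂x - ∂(y*(-2*x + 3*y))/∂y = 2*x - 6*y
Assembling: d(omega) = (2*x - 6*y) dx ∧ dy.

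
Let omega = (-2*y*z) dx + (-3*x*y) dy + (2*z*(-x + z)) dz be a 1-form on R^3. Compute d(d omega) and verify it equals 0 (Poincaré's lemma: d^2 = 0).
d(d omega) = 0

Step 1: d omega = sum_{i<j} (∂f_j/∂x_i - ∂f_i/∂x_j) dx_i ∧ dx_j:
  coeff of dx ∧ dy: -3*y + 2*z
  coeff of dx ∧ dz: 2*y - 2*z
  coeff of dy ∧ dz: 0
Step 2: Apply d again to each 2-form coefficient. The only possible 3-form in R^3 is dx ∧ dy ∧ dz, with coefficient
  ∂(coeff of dy∧dz)/∂x - ∂(coeff of dx∧dz)/∂y + ∂(coeff of dx∧dy)/∂z
  = ∂/∂x (0) - ∂/∂y (2*y - 2*z) + ∂/∂z (-3*y + 2*z).
Each of these terms simplifies to sums of mixed partials that cancel in pairs. The result is 0 (by equality of mixed partials for smooth functions — Schwarz / Clairaut).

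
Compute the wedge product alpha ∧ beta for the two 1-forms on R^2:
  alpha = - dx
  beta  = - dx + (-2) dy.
alpha ∧ beta = (2) dx ∧ dy

Distribute the wedge, using dx_i ∧ dx_j = -dx_j ∧ dx_i and dx_i ∧ dx_i = 0. For each pair (i, j) with i < j, the coefficient of dx_i ∧ dx_j in alpha ∧ beta is (alpha_i * beta_j - alpha_j * beta_i). Collecting: alpha ∧ beta = (2) dx ∧ dy.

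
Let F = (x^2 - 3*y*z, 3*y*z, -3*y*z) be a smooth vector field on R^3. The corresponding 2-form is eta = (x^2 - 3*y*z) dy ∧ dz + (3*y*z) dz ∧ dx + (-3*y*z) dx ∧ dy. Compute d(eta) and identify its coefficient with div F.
d(eta) = (2*x - 3*y + 3*z) dx ∧ dy ∧ dz; div F = 2*x - 3*y + 3*z

For a 2-form in R^3 of the form above, applying d gives a 3-form with coefficient ∂P/∂x + ∂Q/∂y + ∂R/∂z:
  ∂P/∂x = 2*x
  ∂Q/∂y = 3*z
  ∂R/∂z = -3*y
Sum = 2*x - 3*y + 3*z, which is exactly div F.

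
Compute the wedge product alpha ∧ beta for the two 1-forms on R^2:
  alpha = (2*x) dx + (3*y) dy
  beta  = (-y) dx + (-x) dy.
alpha ∧ beta = (-2*x^2 + 3*y^2) dx ∧ dy

Distribute the wedge, using dx_i ∧ dx_j = -dx_j ∧ dx_i and dx_i ∧ dx_i = 0. For each pair (i, j) with i < j, the coefficient of dx_i ∧ dx_j in alpha ∧ beta is (alpha_i * beta_j - alpha_j * beta_i). Collecting: alpha ∧ beta = (-2*x^2 + 3*y^2) dx ∧ dy.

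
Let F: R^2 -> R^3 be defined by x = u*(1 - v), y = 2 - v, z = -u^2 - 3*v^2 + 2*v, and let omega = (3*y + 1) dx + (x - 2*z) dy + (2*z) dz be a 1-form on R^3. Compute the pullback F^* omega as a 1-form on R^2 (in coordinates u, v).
F^* omega = (4*u^3 + 12*u*v^2 - 8*u*v + 3*v^2 - 10*v + 7) du + (12*u^2*v - 6*u^2 + 4*u*v - 8*u + 36*v^3 - 42*v^2 + 12*v) dv

Using F^*(f dg) = (f ∘ F) d(g ∘ F), substitute each coordinate x_i by F_i(u, v) in f_i, and replace dx_i by d F_i = (∂F_i/∂u) du + (∂F_i/∂v) dv.
  For the x component: f_1(F) = 7 - 3*v; d F_1 = (1 - v) du + (-u) dv
  For the y component: f_2(F) = 2*u^2 - u*v + u + 6*v^2 - 4*v; d F_2 = (0) du + (-1) dv
  For the z component: f_3(F) = -2*u^2 - 6*v^2 + 4*v; d F_3 = (-2*u) du + (2 - 6*v) dv
Combining and collecting du, dv coefficients:
  coeff of du: 4*u^3 + 12*u*v^2 - 8*u*v + 3*v^2 - 10*v + 7
  coeff of dv: 12*u^2*v - 6*u^2 + 4*u*v - 8*u + 36*v^3 - 42*v^2 + 12*v
F^* omega = (4*u^3 + 12*u*v^2 - 8*u*v + 3*v^2 - 10*v + 7) du + (12*u^2*v - 6*u^2 + 4*u*v - 8*u + 36*v^3 - 42*v^2 + 12*v) dv.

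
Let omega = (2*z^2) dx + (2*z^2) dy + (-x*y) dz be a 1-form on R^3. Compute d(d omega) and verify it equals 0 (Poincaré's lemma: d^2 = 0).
d(d omega) = 0

Step 1: d omega = sum_{i<j} (∂f_j/∂x_i - ∂f_i/∂x_j) dx_i ∧ dx_j:
  coeff of dx ∧ dy: 0
  coeff of dx ∧ dz: -y - 4*z
  coeff of dy ∧ dz: -x - 4*z
Step 2: Apply d again to each 2-form coefficient. The only possible 3-form in R^3 is dx ∧ dy ∧ dz, with coefficient
  ∂(coeff of dy∧dz)/∂x - ∂(coeff of dx∧dz)/∂y + ∂(coeff of dx∧dy)/∂z
  = ∂/∂x (-x - 4*z) - ∂/∂y (-y - 4*z) + ∂/∂z (0).
Each of these terms simplifies to sums of mixed partials that cancel in pairs. The result is 0 (by equality of mixed partials for smooth functions — Schwarz / Clairaut).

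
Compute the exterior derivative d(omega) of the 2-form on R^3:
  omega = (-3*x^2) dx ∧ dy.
d(omega) = 0

For a 2-form omega = sum_{i<j} g_{ij} dx_i ∧ dx_j, the exterior derivative is
  d(omega) = sum_{i<j} d(g_{ij}) ∧ dx_i ∧ dx_j = sum_{i<j, k} (∂g_{ij}/∂x_k) dx_k ∧ dx_i ∧ dx_j.
Expand each term, using dx_k ∧ dx_i ∧ dx_j = sgn(permutation) dx_{(a)} ∧ dx_{(b)} ∧ dx_{(c)} with (a < b < c) sorted:

Collecting like 3-forms: d(omega) = 0.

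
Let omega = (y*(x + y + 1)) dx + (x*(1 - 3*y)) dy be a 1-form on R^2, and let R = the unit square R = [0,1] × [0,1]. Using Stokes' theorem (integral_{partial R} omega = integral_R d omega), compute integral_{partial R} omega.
integral_(partial R) omega = -3

Stokes: integral_partial_R omega = integral_R d omega with d omega = (∂Q/∂x - ∂P/∂y) dx ∧ dy.
  ∂Q/∂x = 1 - 3*y
  ∂P/∂y = x + 2*y + 1
  integrand = ∂Q/∂x - ∂P/∂y = -x - 5*y.
Integrating over R: integral_0^1 integral_0^1 (-x - 5*y) dx dy = -3.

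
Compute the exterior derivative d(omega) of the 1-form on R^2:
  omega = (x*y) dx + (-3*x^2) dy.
d(omega) = (-7*x) dx ∧ dy

For a 1-form omega = sum_i f_i dx_i, the exterior derivative is
  d(omega) = sum_{i < j} (∂f_j/∂x_i - ∂f_i/∂x_j) dx_i ∧ dx_j.
  coefficient of dx ∧ dy: ∂f_2/∂x - ∂f_1/∂y = ∂(-3*x^2)/∂x - ∂(x*y)/∂y = -7*x
Assembling: d(omega) = (-7*x) dx ∧ dy.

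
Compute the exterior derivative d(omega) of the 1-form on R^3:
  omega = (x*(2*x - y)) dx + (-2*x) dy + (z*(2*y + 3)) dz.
d(omega) = (x - 2) dx ∧ dy + (2*z) dy ∧ dz

For a 1-form omega = sum_i f_i dx_i, the exterior derivative is
  d(omega) = sum_{i < j} (∂f_j/∂x_i - ∂f_i/∂x_j) dx_i ∧ dx_j.
  coefficient of dx ∧ dy: ∂f_2/∂x - ∂f_1/∂y = ∂(-2*x)/∂x - ∂(x*(2*x - y))/∂y = x - 2
  coefficient of dy ∧ dz: ∂f_3/∂y - ∂f_2/∂z = ∂(z*(2*y + 3))/∂y - ∂(-2*x)/∂z = 2*z
Assembling: d(omega) = (x - 2) dx ∧ dy + (2*z) dy ∧ dz.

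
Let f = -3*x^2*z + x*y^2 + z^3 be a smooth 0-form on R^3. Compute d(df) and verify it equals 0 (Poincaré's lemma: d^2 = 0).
d(df) = 0

Step 1: df = sum_i (∂f/∂x_i) dx_i = (-6*x*z + y^2) dx + (2*x*y) dy + (-3*x^2 + 3*z^2) dz.
Step 2: Apply d again. Using the 1-form formula, the coefficient of dx ∧ dy in d(df) is ∂^2 f/∂x ∂y - ∂^2 f/∂y ∂x = (2*y) - (2*y) = 0 (equality of mixed partials for smooth f).
Similarly for dx ∧ dz and dy ∧ dz — all coefficients vanish. So d(df) = 0.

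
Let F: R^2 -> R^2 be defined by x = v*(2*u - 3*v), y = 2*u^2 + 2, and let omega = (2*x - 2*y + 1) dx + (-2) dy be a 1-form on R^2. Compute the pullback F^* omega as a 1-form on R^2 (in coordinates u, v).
F^* omega = (-8*u^2*v + 8*u*v^2 - 8*u - 12*v^3 - 6*v) du + (-8*u^3 + 32*u^2*v - 36*u*v^2 - 6*u + 36*v^3 + 18*v) dv

Using F^*(f dg) = (f ∘ F) d(g ∘ F), substitute each coordinate x_i by F_i(u, v) in f_i, and replace dx_i by d F_i = (∂F_i/∂u) du + (∂F_i/∂v) dv.
  For the x component: f_1(F) = -4*u^2 + 4*u*v - 6*v^2 - 3; d F_1 = (2*v) du + (2*u - 6*v) dv
  For the y component: f_2(F) = -2; d F_2 = (4*u) du + (0) dv
Combining and collecting du, dv coefficients:
  coeff of du: -8*u^2*v + 8*u*v^2 - 8*u - 12*v^3 - 6*v
  coeff of dv: -8*u^3 + 32*u^2*v - 36*u*v^2 - 6*u + 36*v^3 + 18*v
F^* omega = (-8*u^2*v + 8*u*v^2 - 8*u - 12*v^3 - 6*v) du + (-8*u^3 + 32*u^2*v - 36*u*v^2 - 6*u + 36*v^3 + 18*v) dv.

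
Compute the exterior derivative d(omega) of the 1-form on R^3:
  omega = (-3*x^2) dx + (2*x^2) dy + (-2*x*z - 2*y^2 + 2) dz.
d(omega) = (4*x) dx ∧ dy + (-2*z) dx ∧ dz + (-4*y) dy ∧ dz

For a 1-form omega = sum_i f_i dx_i, the exterior derivative is
  d(omega) = sum_{i < j} (∂f_j/∂x_i - ∂f_i/∂x_j) dx_i ∧ dx_j.
  coefficient of dx ∧ dy: ∂f_2/∂x - ∂f_1/∂y = ∂(2*x^2)/∂x - ∂(-3*x^2)/∂y = 4*x
  coefficient of dx ∧ dz: ∂f_3/∂x - ∂f_1/∂z = ∂(-2*x*z - 2*y^2 + 2)/∂x - ∂(-3*x^2)/∂z = -2*z
  coefficient of dy ∧ dz: ∂f_3/∂y - ∂f_2/∂z = ∂(-2*x*z - 2*y^2 + 2)/∂y - ∂(2*x^2)/∂z = -4*y
Assembling: d(omega) = (4*x) dx ∧ dy + (-2*z) dx ∧ dz + (-4*y) dy ∧ dz.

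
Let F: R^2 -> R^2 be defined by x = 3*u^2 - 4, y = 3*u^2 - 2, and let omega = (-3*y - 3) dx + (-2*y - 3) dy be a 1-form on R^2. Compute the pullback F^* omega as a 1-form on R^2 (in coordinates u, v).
F^* omega = (-90*u^3 + 24*u) du

Using F^*(f dg) = (f ∘ F) d(g ∘ F), substitute each coordinate x_i by F_i(u, v) in f_i, and replace dx_i by d F_i = (∂F_i/∂u) du + (∂F_i/∂v) dv.
  For the x component: f_1(F) = 3 - 9*u^2; d F_1 = (6*u) du + (0) dv
  For the y component: f_2(F) = 1 - 6*u^2; d F_2 = (6*u) du + (0) dv
Combining and collecting du, dv coefficients:
  coeff of du: -90*u^3 + 24*u
  coeff of dv: 0
F^* omega = (-90*u^3 + 24*u) du.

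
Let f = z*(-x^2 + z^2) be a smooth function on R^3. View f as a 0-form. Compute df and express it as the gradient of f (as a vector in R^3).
df = (-2*x*z) dx + (0) dy + (-x^2 + 3*z^2) dz; grad f = (-2*x*z, 0, -x^2 + 3*z^2)

For a 0-form f, d f = (∂f/∂x) dx + (∂f/∂y) dy + (∂f/∂z) dz. The components of the vector representation are exactly the entries of grad f in Cartesian coordinates:
  ∂f/∂x = -2*x*z
  ∂f/∂y = 0
  ∂f/∂z = -x^2 + 3*z^2.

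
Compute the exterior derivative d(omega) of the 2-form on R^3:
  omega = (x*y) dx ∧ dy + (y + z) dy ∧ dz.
d(omega) = 0

For a 2-form omega = sum_{i<j} g_{ij} dx_i ∧ dx_j, the exterior derivative is
  d(omega) = sum_{i<j} d(g_{ij}) ∧ dx_i ∧ dx_j = sum_{i<j, k} (∂g_{ij}/∂x_k) dx_k ∧ dx_i ∧ dx_j.
Expand each term, using dx_k ∧ dx_i ∧ dx_j = sgn(permutation) dx_{(a)} ∧ dx_{(b)} ∧ dx_{(c)} with (a < b < c) sorted:

Collecting like 3-forms: d(omega) = 0.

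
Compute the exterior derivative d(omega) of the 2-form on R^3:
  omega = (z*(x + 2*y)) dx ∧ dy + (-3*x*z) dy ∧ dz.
d(omega) = (x + 2*y - 3*z) dx ∧ dy ∧ dz

For a 2-form omega = sum_{i<j} g_{ij} dx_i ∧ dx_j, the exterior derivative is
  d(omega) = sum_{i<j} d(g_{ij}) ∧ dx_i ∧ dx_j = sum_{i<j, k} (∂g_{ij}/∂x_k) dx_k ∧ dx_i ∧ dx_j.
Expand each term, using dx_k ∧ dx_i ∧ dx_j = sgn(permutation) dx_{(a)} ∧ dx_{(b)} ∧ dx_{(c)} with (a < b < c) sorted:
  d(z*(x + 2*y)) includes (∂/∂z)(z*(x + 2*y)) dz = (x + 2*y) dz, which multiplied by dx ∧ dy gives (x + 2*y) dx ∧ dy ∧ dz
  d(-3*x*z) includes (∂/∂x)(-3*x*z) dx = (-3*z) dx, which multiplied by dy ∧ dz gives (-3*z) dx ∧ dy ∧ dz
Collecting like 3-forms: d(omega) = (x + 2*y - 3*z) dx ∧ dy ∧ dz.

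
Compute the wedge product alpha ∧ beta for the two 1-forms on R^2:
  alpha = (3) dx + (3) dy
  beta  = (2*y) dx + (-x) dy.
alpha ∧ beta = (-3*x - 6*y) dx ∧ dy

Distribute the wedge, using dx_i ∧ dx_j = -dx_j ∧ dx_i and dx_i ∧ dx_i = 0. For each pair (i, j) with i < j, the coefficient of dx_i ∧ dx_j in alpha ∧ beta is (alpha_i * beta_j - alpha_j * beta_i). Collecting: alpha ∧ beta = (-3*x - 6*y) dx ∧ dy.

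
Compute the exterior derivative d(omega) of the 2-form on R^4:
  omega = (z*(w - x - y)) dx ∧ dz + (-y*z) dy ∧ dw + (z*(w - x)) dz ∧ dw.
d(omega) = (z) dx ∧ dy ∧ dz + (y) dy ∧ dz ∧ dw

For a 2-form omega = sum_{i<j} g_{ij} dx_i ∧ dx_j, the exterior derivative is
  d(omega) = sum_{i<j} d(g_{ij}) ∧ dx_i ∧ dx_j = sum_{i<j, k} (∂g_{ij}/∂x_k) dx_k ∧ dx_i ∧ dx_j.
Expand each term, using dx_k ∧ dx_i ∧ dx_j = sgn(permutation) dx_{(a)} ∧ dx_{(b)} ∧ dx_{(c)} with (a < b < c) sorted:
  d(z*(w - x - y)) includes (∂/∂y)(z*(w - x - y)) dy = (-z) dy, which multiplied by dx ∧ dz gives (z) dx ∧ dy ∧ dz
  d(z*(w - x - y)) includes (∂/∂w)(z*(w - x - y)) dw = (z) dw, which multiplied by dx ∧ dz gives (z) dx ∧ dz ∧ dw
  d(-y*z) includes (∂/∂z)(-y*z) dz = (-y) dz, which multiplied by dy ∧ dw gives (y) dy ∧ dz ∧ dw
  d(z*(w - x)) includes (∂/∂x)(z*(w - x)) dx = (-z) dx, which multiplied by dz ∧ dw gives (-z) dx ∧ dz ∧ dw
Collecting like 3-forms: d(omega) = (z) dx ∧ dy ∧ dz + (y) dy ∧ dz ∧ dw.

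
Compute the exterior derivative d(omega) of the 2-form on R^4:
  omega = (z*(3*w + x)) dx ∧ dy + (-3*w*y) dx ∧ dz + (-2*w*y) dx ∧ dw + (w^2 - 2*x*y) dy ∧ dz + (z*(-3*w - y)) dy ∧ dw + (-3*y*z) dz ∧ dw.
d(omega) = (6*w + x - 2*y) dx ∧ dy ∧ dz + (2*w + 3*z) dx ∧ dy ∧ dw + (-3*y) dx ∧ dz ∧ dw + (5*w + y - 3*z) dy ∧ dz ∧ dw

For a 2-form omega = sum_{i<j} g_{ij} dx_i ∧ dx_j, the exterior derivative is
  d(omega) = sum_{i<j} d(g_{ij}) ∧ dx_i ∧ dx_j = sum_{i<j, k} (∂g_{ij}/∂x_k) dx_k ∧ dx_i ∧ dx_j.
Expand each term, using dx_k ∧ dx_i ∧ dx_j = sgn(permutation) dx_{(a)} ∧ dx_{(b)} ∧ dx_{(c)} with (a < b < c) sorted:
  d(z*(3*w + x)) includes (∂/∂z)(z*(3*w + x)) dz = (3*w + x) dz, which multiplied by dx ∧ dy gives (3*w + x) dx ∧ dy ∧ dz
  d(z*(3*w + x)) includes (∂/∂w)(z*(3*w + x)) dw = (3*z) dw, which multiplied by dx ∧ dy gives (3*z) dx ∧ dy ∧ dw
  d(-3*w*y) includes (∂/∂y)(-3*w*y) dy = (-3*w) dy, which multiplied by dx ∧ dz gives (3*w) dx ∧ dy ∧ dz
  d(-3*w*y) includes (∂/∂w)(-3*w*y) dw = (-3*y) dw, which multiplied by dx ∧ dz gives (-3*y) dx ∧ dz ∧ dw
  d(-2*w*y) includes (∂/∂y)(-2*w*y) dy = (-2*w) dy, which multiplied by dx ∧ dw gives (2*w) dx ∧ dy ∧ dw
  d(w^2 - 2*x*y) includes (∂/∂x)(w^2 - 2*x*y) dx = (-2*y) dx, which multiplied by dy ∧ dz gives (-2*y) dx ∧ dy ∧ dz
  d(w^2 - 2*x*y) includes (∂/∂w)(w^2 - 2*x*y) dw = (2*w) dw, which multiplied by dy ∧ dz gives (2*w) dy ∧ dz ∧ dw
  d(z*(-3*w - y)) includes (∂/∂z)(z*(-3*w - y)) dz = (-3*w - y) dz, which multiplied by dy ∧ dw gives (3*w + y) dy ∧ dz ∧ dw
  d(-3*y*z) includes (∂/∂y)(-3*y*z) dy = (-3*z) dy, which multiplied by dz ∧ dw gives (-3*z) dy ∧ dz ∧ dw
Collecting like 3-forms: d(omega) = (6*w + x - 2*y) dx ∧ dy ∧ dz + (2*w + 3*z) dx ∧ dy ∧ dw + (-3*y) dx ∧ dz ∧ dw + (5*w + y - 3*z) dy ∧ dz ∧ dw.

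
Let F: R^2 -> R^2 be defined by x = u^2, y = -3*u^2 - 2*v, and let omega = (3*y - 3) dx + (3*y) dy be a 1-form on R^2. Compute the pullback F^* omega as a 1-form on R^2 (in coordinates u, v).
F^* omega = (6*u*(6*u^2 + 4*v - 1)) du + (18*u^2 + 12*v) dv

Using F^*(f dg) = (f ∘ F) d(g ∘ F), substitute each coordinate x_i by F_i(u, v) in f_i, and replace dx_i by d F_i = (∂F_i/∂u) du + (∂F_i/∂v) dv.
  For the x component: f_1(F) = -9*u^2 - 6*v - 3; d F_1 = (2*u) du + (0) dv
  For the y component: f_2(F) = -9*u^2 - 6*v; d F_2 = (-6*u) du + (-2) dv
Combining and collecting du, dv coefficients:
  coeff of du: 6*u*(6*u^2 + 4*v - 1)
  coeff of dv: 18*u^2 + 12*v
F^* omega = (6*u*(6*u^2 + 4*v - 1)) du + (18*u^2 + 12*v) dv.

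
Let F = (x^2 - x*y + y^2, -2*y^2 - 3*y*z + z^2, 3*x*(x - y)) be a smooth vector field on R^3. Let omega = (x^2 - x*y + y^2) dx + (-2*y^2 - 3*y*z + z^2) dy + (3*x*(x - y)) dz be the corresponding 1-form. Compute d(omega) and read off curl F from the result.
d(omega) = (-3*x + 3*y - 2*z) dy ∧ dz + (-6*x + 3*y) dz ∧ dx + (x - 2*y) dx ∧ dy; curl F = (-3*x + 3*y - 2*z, -6*x + 3*y, x - 2*y)

d omega = sum_{i<j} (∂f_j/∂x_i - ∂f_i/∂x_j) dx_i ∧ dx_j. Under the identification (dy ∧ dz, dz ∧ dx, dx ∧ dy) ↔ (e_x, e_y, e_z), the coefficients are exactly the components of curl F. Compute:
  ∂R/∂y - ∂Q/∂z = (-3*x) - (-3*y + 2*z) = -3*x + 3*y - 2*z
  ∂P/∂z - ∂R/∂x = (0) - (6*x - 3*y) = -6*x + 3*y
  ∂Q/∂x - ∂P/∂y = (0) - (-x + 2*y) = x - 2*y.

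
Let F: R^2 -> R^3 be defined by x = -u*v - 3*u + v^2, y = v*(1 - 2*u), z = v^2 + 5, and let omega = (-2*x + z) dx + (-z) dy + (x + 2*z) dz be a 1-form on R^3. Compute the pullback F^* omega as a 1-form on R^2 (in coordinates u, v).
F^* omega = (-2*u*v^2 - 12*u*v - 18*u + 3*v^3 + 3*v^2 + 5*v - 15) du + (-2*u^2*v - 6*u^2 + 5*u*v^2 + 6*u*v + 5*u + 4*v^3 - v^2 + 30*v - 5) dv

Using F^*(f dg) = (f ∘ F) d(g ∘ F), substitute each coordinate x_i by F_i(u, v) in f_i, and replace dx_i by d F_i = (∂F_i/∂u) du + (∂F_i/∂v) dv.
  For the x component: f_1(F) = 2*u*v + 6*u - v^2 + 5; d F_1 = (-v - 3) du + (-u + 2*v) dv
  For the y component: f_2(F) = -v^2 - 5; d F_2 = (-2*v) du + (1 - 2*u) dv
  For the z component: f_3(F) = -u*v - 3*u + 3*v^2 + 10; d F_3 = (0) du + (2*v) dv
Combining and collecting du, dv coefficients:
  coeff of du: -2*u*v^2 - 12*u*v - 18*u + 3*v^3 + 3*v^2 + 5*v - 15
  coeff of dv: -2*u^2*v - 6*u^2 + 5*u*v^2 + 6*u*v + 5*u + 4*v^3 - v^2 + 30*v - 5
F^* omega = (-2*u*v^2 - 12*u*v - 18*u + 3*v^3 + 3*v^2 + 5*v - 15) du + (-2*u^2*v - 6*u^2 + 5*u*v^2 + 6*u*v + 5*u + 4*v^3 - v^2 + 30*v - 5) dv.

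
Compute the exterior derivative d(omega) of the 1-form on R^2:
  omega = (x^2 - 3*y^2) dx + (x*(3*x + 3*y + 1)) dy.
d(omega) = (6*x + 9*y + 1) dx ∧ dy

For a 1-form omega = sum_i f_i dx_i, the exterior derivative is
  d(omega) = sum_{i < j} (∂f_j/∂x_i - ∂f_i/∂x_j) dx_i ∧ dx_j.
  coefficient of dx ∧ dy: ∂f_2/∂x - ∂f_1/∂y = ∂(x*(3*x + 3*y + 1))/∂x - ∂(x^2 - 3*y^2)/∂y = 6*x + 9*y + 1
Assembling: d(omega) = (6*x + 9*y + 1) dx ∧ dy.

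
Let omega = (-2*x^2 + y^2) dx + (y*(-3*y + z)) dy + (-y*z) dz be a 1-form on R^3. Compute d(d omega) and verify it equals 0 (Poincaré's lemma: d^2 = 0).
d(d omega) = 0

Step 1: d omega = sum_{i<j} (∂f_j/∂x_i - ∂f_i/∂x_j) dx_i ∧ dx_j:
  coeff of dx ∧ dy: -2*y
  coeff of dx ∧ dz: 0
  coeff of dy ∧ dz: -y - z
Step 2: Apply d again to each 2-form coefficient. The only possible 3-form in R^3 is dx ∧ dy ∧ dz, with coefficient
  ∂(coeff of dy∧dz)/∂x - ∂(coeff of dx∧dz)/∂y + ∂(coeff of dx∧dy)/∂z
  = ∂/∂x (-y - z) - ∂/∂y (0) + ∂/∂z (-2*y).
Each of these terms simplifies to sums of mixed partials that cancel in pairs. The result is 0 (by equality of mixed partials for smooth functions — Schwarz / Clairaut).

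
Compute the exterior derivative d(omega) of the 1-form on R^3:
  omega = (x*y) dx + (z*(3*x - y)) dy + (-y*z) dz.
d(omega) = (-x + 3*z) dx ∧ dy + (-3*x + y - z) dy ∧ dz

For a 1-form omega = sum_i f_i dx_i, the exterior derivative is
  d(omega) = sum_{i < j} (∂f_j/∂x_i - ∂f_i/∂x_j) dx_i ∧ dx_j.
  coefficient of dx ∧ dy: ∂f_2/∂x - ∂f_1/∂y = ∂(z*(3*x - y))/∂x - ∂(x*y)/∂y = -x + 3*z
  coefficient of dy ∧ dz: ∂f_3/∂y - ∂f_2/∂z = ∂(-y*z)/∂y - ∂(z*(3*x - y))/∂z = -3*x + y - z
Assembling: d(omega) = (-x + 3*z) dx ∧ dy + (-3*x + y - z) dy ∧ dz.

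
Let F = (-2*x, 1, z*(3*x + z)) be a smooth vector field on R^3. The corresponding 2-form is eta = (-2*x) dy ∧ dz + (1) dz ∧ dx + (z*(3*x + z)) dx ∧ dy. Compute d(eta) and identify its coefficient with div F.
d(eta) = (3*x + 2*z - 2) dx ∧ dy ∧ dz; div F = 3*x + 2*z - 2

For a 2-form in R^3 of the form above, applying d gives a 3-form with coefficient ∂P/∂x + ∂Q/∂y + ∂R/∂z:
  ∂P/∂x = -2
  ∂Q/∂y = 0
  ∂R/∂z = 3*x + 2*z
Sum = 3*x + 2*z - 2, which is exactly div F.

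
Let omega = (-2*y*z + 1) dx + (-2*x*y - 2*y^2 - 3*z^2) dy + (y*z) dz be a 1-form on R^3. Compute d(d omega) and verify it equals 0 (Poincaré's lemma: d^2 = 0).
d(d omega) = 0

Step 1: d omega = sum_{i<j} (∂f_j/∂x_i - ∂f_i/∂x_j) dx_i ∧ dx_j:
  coeff of dx ∧ dy: -2*y + 2*z
  coeff of dx ∧ dz: 2*y
  coeff of dy ∧ dz: 7*z
Step 2: Apply d again to each 2-form coefficient. The only possible 3-form in R^3 is dx ∧ dy ∧ dz, with coefficient
  ∂(coeff of dy∧dz)/∂x - ∂(coeff of dx∧dz)/∂y + ∂(coeff of dx∧dy)/∂z
  = ∂/∂x (7*z) - ∂/∂y (2*y) + ∂/∂z (-2*y + 2*z).
Each of these terms simplifies to sums of mixed partials that cancel in pairs. The result is 0 (by equality of mixed partials for smooth functions — Schwarz / Clairaut).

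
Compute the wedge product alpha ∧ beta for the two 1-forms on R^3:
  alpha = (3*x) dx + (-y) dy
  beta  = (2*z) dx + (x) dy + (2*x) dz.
alpha ∧ beta = (3*x^2 + 2*y*z) dx ∧ dy + (6*x^2) dx ∧ dz + (-2*x*y) dy ∧ dz

Distribute the wedge, using dx_i ∧ dx_j = -dx_j ∧ dx_i and dx_i ∧ dx_i = 0. For each pair (i, j) with i < j, the coefficient of dx_i ∧ dx_j in alpha ∧ beta is (alpha_i * beta_j - alpha_j * beta_i). Collecting: alpha ∧ beta = (3*x^2 + 2*y*z) dx ∧ dy + (6*x^2) dx ∧ dz + (-2*x*y) dy ∧ dz.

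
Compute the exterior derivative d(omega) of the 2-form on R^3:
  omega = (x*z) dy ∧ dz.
d(omega) = (z) dx ∧ dy ∧ dz

For a 2-form omega = sum_{i<j} g_{ij} dx_i ∧ dx_j, the exterior derivative is
  d(omega) = sum_{i<j} d(g_{ij}) ∧ dx_i ∧ dx_j = sum_{i<j, k} (∂g_{ij}/∂x_k) dx_k ∧ dx_i ∧ dx_j.
Expand each term, using dx_k ∧ dx_i ∧ dx_j = sgn(permutation) dx_{(a)} ∧ dx_{(b)} ∧ dx_{(c)} with (a < b < c) sorted:
  d(x*z) includes (∂/∂x)(x*z) dx = (z) dx, which multiplied by dy ∧ dz gives (z) dx ∧ dy ∧ dz
Collecting like 3-forms: d(omega) = (z) dx ∧ dy ∧ dz.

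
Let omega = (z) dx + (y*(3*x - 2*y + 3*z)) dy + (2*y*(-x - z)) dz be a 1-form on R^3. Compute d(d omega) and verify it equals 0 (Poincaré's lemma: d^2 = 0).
d(d omega) = 0

Step 1: d omega = sum_{i<j} (∂f_j/∂x_i - ∂f_i/∂x_j) dx_i ∧ dx_j:
  coeff of dx ∧ dy: 3*y
  coeff of dx ∧ dz: -2*y - 1
  coeff of dy ∧ dz: -2*x - 3*y - 2*z
Step 2: Apply d again to each 2-form coefficient. The only possible 3-form in R^3 is dx ∧ dy ∧ dz, with coefficient
  ∂(coeff of dy∧dz)/∂x - ∂(coeff of dx∧dz)/∂y + ∂(coeff of dx∧dy)/∂z
  = ∂/∂x (-2*x - 3*y - 2*z) - ∂/∂y (-2*y - 1) + ∂/∂z (3*y).
Each of these terms simplifies to sums of mixed partials that cancel in pairs. The result is 0 (by equality of mixed partials for smooth functions — Schwarz / Clairaut).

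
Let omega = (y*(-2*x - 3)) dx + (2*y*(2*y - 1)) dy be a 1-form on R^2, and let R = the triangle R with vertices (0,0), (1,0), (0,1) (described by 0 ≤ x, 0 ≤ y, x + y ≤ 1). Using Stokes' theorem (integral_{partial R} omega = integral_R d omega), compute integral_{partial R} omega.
integral_(partial R) omega = 11/6

Stokes: integral_partial_R omega = integral_R d omega with d omega = (∂Q/∂x - ∂P/∂y) dx ∧ dy.
  ∂Q/∂x = 0
  ∂P/∂y = -2*x - 3
  integrand = ∂Q/∂x - ∂P/∂y = 2*x + 3.
Integrating over R: integral_0^1 integral_0^{1-x} (2*x + 3) dy dx = 11/6.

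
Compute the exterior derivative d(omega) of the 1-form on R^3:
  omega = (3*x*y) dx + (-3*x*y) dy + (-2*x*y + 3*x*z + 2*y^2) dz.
d(omega) = (-3*x - 3*y) dx ∧ dy + (-2*y + 3*z) dx ∧ dz + (-2*x + 4*y) dy ∧ dz

For a 1-form omega = sum_i f_i dx_i, the exterior derivative is
  d(omega) = sum_{i < j} (∂f_j/∂x_i - ∂f_i/∂x_j) dx_i ∧ dx_j.
  coefficient of dx ∧ dy: ∂f_2/∂x - ∂f_1/∂y = ∂(-3*x*y)/∂x - ∂(3*x*y)/∂y = -3*x - 3*y
  coefficient of dx ∧ dz: ∂f_3/∂x - ∂f_1/∂z = ∂(-2*x*y + 3*x*z + 2*y^2)/∂x - ∂(3*x*y)/∂z = -2*y + 3*z
  coefficient of dy ∧ dz: ∂f_3/∂y - ∂f_2/∂z = ∂(-2*x*y + 3*x*z + 2*y^2)/∂y - ∂(-3*x*y)/∂z = -2*x + 4*y
Assembling: d(omega) = (-3*x - 3*y) dx ∧ dy + (-2*y + 3*z) dx ∧ dz + (-2*x + 4*y) dy ∧ dz.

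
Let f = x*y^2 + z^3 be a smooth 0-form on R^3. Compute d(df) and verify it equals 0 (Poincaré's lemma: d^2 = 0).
d(df) = 0

Step 1: df = sum_i (∂f/∂x_i) dx_i = (y^2) dx + (2*x*y) dy + (3*z^2) dz.
Step 2: Apply d again. Using the 1-form formula, the coefficient of dx ∧ dy in d(df) is ∂^2 f/∂x ∂y - ∂^2 f/∂y ∂x = (2*y) - (2*y) = 0 (equality of mixed partials for smooth f).
Similarly for dx ∧ dz and dy ∧ dz — all coefficients vanish. So d(df) = 0.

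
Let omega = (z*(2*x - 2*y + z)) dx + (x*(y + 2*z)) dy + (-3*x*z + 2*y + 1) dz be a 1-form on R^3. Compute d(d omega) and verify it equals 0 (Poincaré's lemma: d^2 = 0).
d(d omega) = 0

Step 1: d omega = sum_{i<j} (∂f_j/∂x_i - ∂f_i/∂x_j) dx_i ∧ dx_j:
  coeff of dx ∧ dy: y + 4*z
  coeff of dx ∧ dz: -2*x + 2*y - 5*z
  coeff of dy ∧ dz: 2 - 2*x
Step 2: Apply d again to each 2-form coefficient. The only possible 3-form in R^3 is dx ∧ dy ∧ dz, with coefficient
  ∂(coeff of dy∧dz)/∂x - ∂(coeff of dx∧dz)/∂y + ∂(coeff of dx∧dy)/∂z
  = ∂/∂x (2 - 2*x) - ∂/∂y (-2*x + 2*y - 5*z) + ∂/∂z (y + 4*z).
Each of these terms simplifies to sums of mixed partials that cancel in pairs. The result is 0 (by equality of mixed partials for smooth functions — Schwarz / Clairaut).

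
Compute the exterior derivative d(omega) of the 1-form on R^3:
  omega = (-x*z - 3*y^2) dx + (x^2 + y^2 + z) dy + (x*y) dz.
d(omega) = (2*x + 6*y) dx ∧ dy + (x + y) dx ∧ dz + (x - 1) dy ∧ dz

For a 1-form omega = sum_i f_i dx_i, the exterior derivative is
  d(omega) = sum_{i < j} (∂f_j/∂x_i - ∂f_i/∂x_j) dx_i ∧ dx_j.
  coefficient of dx ∧ dy: ∂f_2/∂x - ∂f_1/∂y = ∂(x^2 + y^2 + z)/∂x - ∂(-x*z - 3*y^2)/∂y = 2*x + 6*y
  coefficient of dx ∧ dz: ∂f_3/∂x - ∂f_1/∂z = ∂(x*y)/∂x - ∂(-x*z - 3*y^2)/∂z = x + y
  coefficient of dy ∧ dz: ∂f_3/∂y - ∂f_2/∂z = ∂(x*y)/∂y - ∂(x^2 + y^2 + z)/∂z = x - 1
Assembling: d(omega) = (2*x + 6*y) dx ∧ dy + (x + y) dx ∧ dz + (x - 1) dy ∧ dz.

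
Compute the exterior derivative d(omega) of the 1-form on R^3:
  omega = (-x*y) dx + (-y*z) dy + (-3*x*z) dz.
d(omega) = (x) dx ∧ dy + (-3*z) dx ∧ dz + (y) dy ∧ dz

For a 1-form omega = sum_i f_i dx_i, the exterior derivative is
  d(omega) = sum_{i < j} (∂f_j/∂x_i - ∂f_i/∂x_j) dx_i ∧ dx_j.
  coefficient of dx ∧ dy: ∂f_2/∂x - ∂f_1/∂y = ∂(-y*z)/∂x - ∂(-x*y)/∂y = x
  coefficient of dx ∧ dz: ∂f_3/∂x - ∂f_1/∂z = ∂(-3*x*z)/∂x - ∂(-x*y)/∂z = -3*z
  coefficient of dy ∧ dz: ∂f_3/∂y - ∂f_2/∂z = ∂(-3*x*z)/∂y - ∂(-y*z)/∂z = y
Assembling: d(omega) = (x) dx ∧ dy + (-3*z) dx ∧ dz + (y) dy ∧ dz.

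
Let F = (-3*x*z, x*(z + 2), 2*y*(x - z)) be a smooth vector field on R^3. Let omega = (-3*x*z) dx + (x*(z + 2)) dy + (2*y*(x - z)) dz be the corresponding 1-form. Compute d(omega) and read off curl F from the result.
d(omega) = (x - 2*z) dy ∧ dz + (-3*x - 2*y) dz ∧ dx + (z + 2) dx ∧ dy; curl F = (x - 2*z, -3*x - 2*y, z + 2)

d omega = sum_{i<j} (∂f_j/∂x_i - ∂f_i/∂x_j) dx_i ∧ dx_j. Under the identification (dy ∧ dz, dz ∧ dx, dx ∧ dy) ↔ (e_x, e_y, e_z), the coefficients are exactly the components of curl F. Compute:
  ∂R/∂y - ∂Q/∂z = (2*x - 2*z) - (x) = x - 2*z
  ∂P/∂z - ∂R/∂x = (-3*x) - (2*y) = -3*x - 2*y
  ∂Q/∂x - ∂P/∂y = (z + 2) - (0) = z + 2.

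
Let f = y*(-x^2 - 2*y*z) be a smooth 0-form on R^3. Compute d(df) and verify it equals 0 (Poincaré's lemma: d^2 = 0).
d(df) = 0

Step 1: df = sum_i (∂f/∂x_i) dx_i = (-2*x*y) dx + (-x^2 - 4*y*z) dy + (-2*y^2) dz.
Step 2: Apply d again. Using the 1-form formula, the coefficient of dx ∧ dy in d(df) is ∂^2 f/∂x ∂y - ∂^2 f/∂y ∂x = (-2*x) - (-2*x) = 0 (equality of mixed partials for smooth f).
Similarly for dx ∧ dz and dy ∧ dz — all coefficients vanish. So d(df) = 0.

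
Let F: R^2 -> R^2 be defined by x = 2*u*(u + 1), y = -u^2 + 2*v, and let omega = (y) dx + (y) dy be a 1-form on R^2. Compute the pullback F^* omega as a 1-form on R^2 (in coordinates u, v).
F^* omega = (-2*u^3 - 2*u^2 + 4*u*v + 4*v) du + (-2*u^2 + 4*v) dv

Using F^*(f dg) = (f ∘ F) d(g ∘ F), substitute each coordinate x_i by F_i(u, v) in f_i, and replace dx_i by d F_i = (∂F_i/∂u) du + (∂F_i/∂v) dv.
  For the x component: f_1(F) = -u^2 + 2*v; d F_1 = (4*u + 2) du + (0) dv
  For the y component: f_2(F) = -u^2 + 2*v; d F_2 = (-2*u) du + (2) dv
Combining and collecting du, dv coefficients:
  coeff of du: -2*u^3 - 2*u^2 + 4*u*v + 4*v
  coeff of dv: -2*u^2 + 4*v
F^* omega = (-2*u^3 - 2*u^2 + 4*u*v + 4*v) du + (-2*u^2 + 4*v) dv.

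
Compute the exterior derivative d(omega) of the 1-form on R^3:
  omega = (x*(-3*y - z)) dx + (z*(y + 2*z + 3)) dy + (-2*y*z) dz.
d(omega) = (3*x) dx ∧ dy + (x) dx ∧ dz + (-y - 6*z - 3) dy ∧ dz

For a 1-form omega = sum_i f_i dx_i, the exterior derivative is
  d(omega) = sum_{i < j} (∂f_j/∂x_i - ∂f_i/∂x_j) dx_i ∧ dx_j.
  coefficient of dx ∧ dy: ∂f_2/∂x - ∂f_1/∂y = ∂(z*(y + 2*z + 3))/∂x - ∂(x*(-3*y - z))/∂y = 3*x
  coefficient of dx ∧ dz: ∂f_3/∂x - ∂f_1/∂z = ∂(-2*y*z)/∂x - ∂(x*(-3*y - z))/∂z = x
  coefficient of dy ∧ dz: ∂f_3/∂y - ∂f_2/∂z = ∂(-2*y*z)/∂y - ∂(z*(y + 2*z + 3))/∂z = -y - 6*z - 3
Assembling: d(omega) = (3*x) dx ∧ dy + (x) dx ∧ dz + (-y - 6*z - 3) dy ∧ dz.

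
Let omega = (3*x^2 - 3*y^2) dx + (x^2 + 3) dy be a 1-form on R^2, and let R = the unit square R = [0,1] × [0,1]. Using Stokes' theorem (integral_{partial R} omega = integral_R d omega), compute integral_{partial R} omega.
integral_(partial R) omega = 4

Stokes: integral_partial_R omega = integral_R d omega with d omega = (∂Q/∂x - ∂P/∂y) dx ∧ dy.
  ∂Q/∂x = 2*x
  ∂P/∂y = -6*y
  integrand = ∂Q/∂x - ∂P/∂y = 2*x + 6*y.
Integrating over R: integral_0^1 integral_0^1 (2*x + 6*y) dx dy = 4.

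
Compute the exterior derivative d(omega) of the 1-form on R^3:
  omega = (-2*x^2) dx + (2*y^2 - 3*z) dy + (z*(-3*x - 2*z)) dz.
d(omega) = (-3*z) dx ∧ dz + (3) dy ∧ dz

For a 1-form omega = sum_i f_i dx_i, the exterior derivative is
  d(omega) = sum_{i < j} (∂f_j/∂x_i - ∂f_i/∂x_j) dx_i ∧ dx_j.
  coefficient of dx ∧ dz: ∂f_3/∂x - ∂f_1/∂z = ∂(z*(-3*x - 2*z))/∂x - ∂(-2*x^2)/∂z = -3*z
  coefficient of dy ∧ dz: ∂f_3/∂y - ∂f_2/∂z = ∂(z*(-3*x - 2*z))/∂y - ∂(2*y^2 - 3*z)/∂z = 3
Assembling: d(omega) = (-3*z) dx ∧ dz + (3) dy ∧ dz.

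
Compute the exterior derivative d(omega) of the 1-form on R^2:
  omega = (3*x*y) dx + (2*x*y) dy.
d(omega) = (-3*x + 2*y) dx ∧ dy

For a 1-form omega = sum_i f_i dx_i, the exterior derivative is
  d(omega) = sum_{i < j} (∂f_j/∂x_i - ∂f_i/∂x_j) dx_i ∧ dx_j.
  coefficient of dx ∧ dy: ∂f_2/∂x - ∂f_1/∂y = ∂(2*x*y)/∂x - ∂(3*x*y)/∂y = -3*x + 2*y
Assembling: d(omega) = (-3*x + 2*y) dx ∧ dy.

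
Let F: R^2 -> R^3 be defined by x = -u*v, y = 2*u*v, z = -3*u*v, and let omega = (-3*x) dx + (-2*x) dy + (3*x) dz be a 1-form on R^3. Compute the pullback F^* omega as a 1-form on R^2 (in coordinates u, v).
F^* omega = (10*u*v^2) du + (10*u^2*v) dv

Using F^*(f dg) = (f ∘ F) d(g ∘ F), substitute each coordinate x_i by F_i(u, v) in f_i, and replace dx_i by d F_i = (∂F_i/∂u) du + (∂F_i/∂v) dv.
  For the x component: f_1(F) = 3*u*v; d F_1 = (-v) du + (-u) dv
  For the y component: f_2(F) = 2*u*v; d F_2 = (2*v) du + (2*u) dv
  For the z component: f_3(F) = -3*u*v; d F_3 = (-3*v) du + (-3*u) dv
Combining and collecting du, dv coefficients:
  coeff of du: 10*u*v^2
  coeff of dv: 10*u^2*v
F^* omega = (10*u*v^2) du + (10*u^2*v) dv.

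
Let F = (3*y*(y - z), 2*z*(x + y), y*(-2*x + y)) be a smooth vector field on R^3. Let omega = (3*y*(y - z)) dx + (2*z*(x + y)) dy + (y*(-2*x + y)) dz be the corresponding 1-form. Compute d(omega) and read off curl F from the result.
d(omega) = (-4*x) dy ∧ dz + (-y) dz ∧ dx + (-6*y + 5*z) dx ∧ dy; curl F = (-4*x, -y, -6*y + 5*z)

d omega = sum_{i<j} (∂f_j/∂x_i - ∂f_i/∂x_j) dx_i ∧ dx_j. Under the identification (dy ∧ dz, dz ∧ dx, dx ∧ dy) ↔ (e_x, e_y, e_z), the coefficients are exactly the components of curl F. Compute:
  ∂R/∂y - ∂Q/∂z = (-2*x + 2*y) - (2*x + 2*y) = -4*x
  ∂P/∂z - ∂R/∂x = (-3*y) - (-2*y) = -y
  ∂Q/∂x - ∂P/∂y = (2*z) - (6*y - 3*z) = -6*y + 5*z.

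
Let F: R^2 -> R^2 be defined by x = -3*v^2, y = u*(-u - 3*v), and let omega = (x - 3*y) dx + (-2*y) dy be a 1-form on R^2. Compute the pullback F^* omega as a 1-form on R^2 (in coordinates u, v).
F^* omega = (2*u*(-2*u^2 - 9*u*v - 9*v^2)) du + (-6*u^3 - 36*u^2*v - 54*u*v^2 + 18*v^3) dv

Using F^*(f dg) = (f ∘ F) d(g ∘ F), substitute each coordinate x_i by F_i(u, v) in f_i, and replace dx_i by d F_i = (∂F_i/∂u) du + (∂F_i/∂v) dv.
  For the x component: f_1(F) = 3*u^2 + 9*u*v - 3*v^2; d F_1 = (0) du + (-6*v) dv
  For the y component: f_2(F) = 2*u*(u + 3*v); d F_2 = (-2*u - 3*v) du + (-3*u) dv
Combining and collecting du, dv coefficients:
  coeff of du: 2*u*(-2*u^2 - 9*u*v - 9*v^2)
  coeff of dv: -6*u^3 - 36*u^2*v - 54*u*v^2 + 18*v^3
F^* omega = (2*u*(-2*u^2 - 9*u*v - 9*v^2)) du + (-6*u^3 - 36*u^2*v - 54*u*v^2 + 18*v^3) dv.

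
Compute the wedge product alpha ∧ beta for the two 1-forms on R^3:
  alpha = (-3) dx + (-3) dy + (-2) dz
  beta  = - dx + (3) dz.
alpha ∧ beta = (-11) dx ∧ dz + (-3) dx ∧ dy + (-9) dy ∧ dz

Distribute the wedge, using dx_i ∧ dx_j = -dx_j ∧ dx_i and dx_i ∧ dx_i = 0. For each pair (i, j) with i < j, the coefficient of dx_i ∧ dx_j in alpha ∧ beta is (alpha_i * beta_j - alpha_j * beta_i). Collecting: alpha ∧ beta = (-11) dx ∧ dz + (-3) dx ∧ dy + (-9) dy ∧ dz.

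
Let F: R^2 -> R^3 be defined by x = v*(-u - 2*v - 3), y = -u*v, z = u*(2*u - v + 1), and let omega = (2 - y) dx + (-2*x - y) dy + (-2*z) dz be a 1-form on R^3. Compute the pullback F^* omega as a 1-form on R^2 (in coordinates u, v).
F^* omega = (-16*u^3 + 12*u^2*v - 12*u^2 - 6*u*v^2 + 4*u*v - 2*u - 4*v^3 - 6*v^2 - 2*v) du + (4*u^3 - 6*u^2*v + 2*u^2 - 8*u*v^2 - 9*u*v - 2*u - 8*v - 6) dv

Using F^*(f dg) = (f ∘ F) d(g ∘ F), substitute each coordinate x_i by F_i(u, v) in f_i, and replace dx_i by d F_i = (∂F_i/∂u) du + (∂F_i/∂v) dv.
  For the x component: f_1(F) = u*v + 2; d F_1 = (-v) du + (-u - 4*v - 3) dv
  For the y component: f_2(F) = v*(3*u + 4*v + 6); d F_2 = (-v) du + (-u) dv
  For the z component: f_3(F) = 2*u*(-2*u + v - 1); d F_3 = (4*u - v + 1) du + (-u) dv
Combining and collecting du, dv coefficients:
  coeff of du: -16*u^3 + 12*u^2*v - 12*u^2 - 6*u*v^2 + 4*u*v - 2*u - 4*v^3 - 6*v^2 - 2*v
  coeff of dv: 4*u^3 - 6*u^2*v + 2*u^2 - 8*u*v^2 - 9*u*v - 2*u - 8*v - 6
F^* omega = (-16*u^3 + 12*u^2*v - 12*u^2 - 6*u*v^2 + 4*u*v - 2*u - 4*v^3 - 6*v^2 - 2*v) du + (4*u^3 - 6*u^2*v + 2*u^2 - 8*u*v^2 - 9*u*v - 2*u - 8*v - 6) dv.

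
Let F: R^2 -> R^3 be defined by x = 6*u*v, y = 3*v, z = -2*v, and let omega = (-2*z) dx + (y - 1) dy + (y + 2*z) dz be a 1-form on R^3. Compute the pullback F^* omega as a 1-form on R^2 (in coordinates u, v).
F^* omega = (24*v^2) du + (24*u*v + 11*v - 3) dv

Using F^*(f dg) = (f ∘ F) d(g ∘ F), substitute each coordinate x_i by F_i(u, v) in f_i, and replace dx_i by d F_i = (∂F_i/∂u) du + (∂F_i/∂v) dv.
  For the x component: f_1(F) = 4*v; d F_1 = (6*v) du + (6*u) dv
  For the y component: f_2(F) = 3*v - 1; d F_2 = (0) du + (3) dv
  For the z component: f_3(F) = -v; d F_3 = (0) du + (-2) dv
Combining and collecting du, dv coefficients:
  coeff of du: 24*v^2
  coeff of dv: 24*u*v + 11*v - 3
F^* omega = (24*v^2) du + (24*u*v + 11*v - 3) dv.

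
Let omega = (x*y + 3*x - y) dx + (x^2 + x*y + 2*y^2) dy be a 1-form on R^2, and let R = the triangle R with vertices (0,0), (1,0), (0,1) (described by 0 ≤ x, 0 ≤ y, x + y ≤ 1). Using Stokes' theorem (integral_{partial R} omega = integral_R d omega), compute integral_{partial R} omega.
integral_(partial R) omega = 5/6

Stokes: integral_partial_R omega = integral_R d omega with d omega = (∂Q/∂x - ∂P/∂y) dx ∧ dy.
  ∂Q/∂x = 2*x + y
  ∂P/∂y = x - 1
  integrand = ∂Q/∂x - ∂P/∂y = x + y + 1.
Integrating over R: integral_0^1 integral_0^{1-x} (x + y + 1) dy dx = 5/6.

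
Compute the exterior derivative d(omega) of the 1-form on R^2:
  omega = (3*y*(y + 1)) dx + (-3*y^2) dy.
d(omega) = (-6*y - 3) dx ∧ dy

For a 1-form omega = sum_i f_i dx_i, the exterior derivative is
  d(omega) = sum_{i < j} (∂f_j/∂x_i - ∂f_i/∂x_j) dx_i ∧ dx_j.
  coefficient of dx ∧ dy: ∂f_2/∂x - ∂f_1/∂y = ∂(-3*y^2)/∂x - ∂(3*y*(y + 1))/∂y = -6*y - 3
Assembling: d(omega) = (-6*y - 3) dx ∧ dy.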